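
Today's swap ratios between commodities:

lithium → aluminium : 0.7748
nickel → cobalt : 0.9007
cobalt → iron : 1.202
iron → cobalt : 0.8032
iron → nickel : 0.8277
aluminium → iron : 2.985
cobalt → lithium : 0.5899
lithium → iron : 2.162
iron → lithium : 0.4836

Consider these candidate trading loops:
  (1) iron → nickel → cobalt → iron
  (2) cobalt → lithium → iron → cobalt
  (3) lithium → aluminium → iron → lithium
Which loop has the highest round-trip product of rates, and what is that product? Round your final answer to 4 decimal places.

(1) 0.8277 × 0.9007 × 1.202 = 0.89610
(2) 0.5899 × 2.162 × 0.8032 = 1.02437
(3) 0.7748 × 2.985 × 0.4836 = 1.11846
Highest is cycle (3) at 1.1185 (>1, arbitrage).

1.1185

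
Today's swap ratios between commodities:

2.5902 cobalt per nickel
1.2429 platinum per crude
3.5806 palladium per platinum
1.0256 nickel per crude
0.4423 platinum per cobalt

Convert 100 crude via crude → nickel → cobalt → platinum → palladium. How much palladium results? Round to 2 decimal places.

100 crude × 1.0256 = 102.56 nickel
102.56 nickel × 2.5902 = 265.650912 cobalt
265.650912 cobalt × 0.4423 = 117.4973983776 platinum
117.4973983776 platinum × 3.5806 = 420.71118463083456 palladium

420.71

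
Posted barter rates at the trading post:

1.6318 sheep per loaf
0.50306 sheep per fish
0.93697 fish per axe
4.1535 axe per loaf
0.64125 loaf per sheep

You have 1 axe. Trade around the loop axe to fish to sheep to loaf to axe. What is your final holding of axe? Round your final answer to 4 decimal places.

1 axe × 0.93697 = 0.93697 fish
0.93697 fish × 0.50306 = 0.4713521282 sheep
0.4713521282 sheep × 0.64125 = 0.30225455220825 loaf
0.30225455220825 loaf × 4.1535 = 1.255414282596966375 axe

1.2554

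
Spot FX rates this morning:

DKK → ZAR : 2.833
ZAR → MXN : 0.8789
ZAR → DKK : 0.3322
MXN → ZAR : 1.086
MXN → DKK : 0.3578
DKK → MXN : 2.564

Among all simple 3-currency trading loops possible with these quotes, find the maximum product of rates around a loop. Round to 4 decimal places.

0.9250

DKK→MXN→ZAR→DKK: 2.564 × 1.086 × 0.3322 = 0.92501
DKK→ZAR→MXN→DKK: 2.833 × 0.8789 × 0.3578 = 0.89089
Maximum is DKK→MXN→ZAR→DKK at 0.9250; no arbitrage — every cycle loses value.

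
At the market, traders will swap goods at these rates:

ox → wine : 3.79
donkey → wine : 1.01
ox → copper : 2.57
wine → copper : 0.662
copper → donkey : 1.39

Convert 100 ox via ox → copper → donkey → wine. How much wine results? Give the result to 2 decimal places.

100 ox × 2.57 = 257 copper
257 copper × 1.39 = 357.23 donkey
357.23 donkey × 1.01 = 360.8023 wine

360.80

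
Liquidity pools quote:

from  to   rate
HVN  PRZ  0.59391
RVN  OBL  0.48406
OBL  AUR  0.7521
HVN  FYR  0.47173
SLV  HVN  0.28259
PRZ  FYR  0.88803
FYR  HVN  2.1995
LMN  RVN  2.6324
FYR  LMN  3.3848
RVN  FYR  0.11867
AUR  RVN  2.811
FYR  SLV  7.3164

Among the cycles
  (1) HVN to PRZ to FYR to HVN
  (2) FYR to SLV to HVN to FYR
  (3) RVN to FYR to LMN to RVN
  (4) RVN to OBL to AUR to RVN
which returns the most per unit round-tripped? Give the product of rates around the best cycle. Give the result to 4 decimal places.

1.1600

(1) 0.59391 × 0.88803 × 2.1995 = 1.16004
(2) 7.3164 × 0.28259 × 0.47173 = 0.97532
(3) 0.11867 × 3.3848 × 2.6324 = 1.05737
(4) 0.48406 × 0.7521 × 2.811 = 1.02338
Highest is cycle (1) at 1.1600 (>1, arbitrage).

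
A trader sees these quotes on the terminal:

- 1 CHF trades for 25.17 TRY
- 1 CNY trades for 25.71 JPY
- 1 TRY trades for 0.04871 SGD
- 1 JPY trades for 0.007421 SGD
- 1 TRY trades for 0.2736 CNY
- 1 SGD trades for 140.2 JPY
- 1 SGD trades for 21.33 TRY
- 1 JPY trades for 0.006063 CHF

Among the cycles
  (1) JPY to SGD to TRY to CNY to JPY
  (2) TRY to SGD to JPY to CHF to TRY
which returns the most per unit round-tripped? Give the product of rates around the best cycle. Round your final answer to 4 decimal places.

1.1135

(1) 0.007421 × 21.33 × 0.2736 × 25.71 = 1.11345
(2) 0.04871 × 140.2 × 0.006063 × 25.17 = 1.04217
Highest is cycle (1) at 1.1135 (>1, arbitrage).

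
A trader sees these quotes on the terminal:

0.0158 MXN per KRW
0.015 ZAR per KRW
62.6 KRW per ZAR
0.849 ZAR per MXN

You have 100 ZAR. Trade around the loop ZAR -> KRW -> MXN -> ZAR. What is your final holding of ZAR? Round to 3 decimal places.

83.973

100 ZAR × 62.6 = 6260 KRW
6260 KRW × 0.0158 = 98.908 MXN
98.908 MXN × 0.849 = 83.972892 ZAR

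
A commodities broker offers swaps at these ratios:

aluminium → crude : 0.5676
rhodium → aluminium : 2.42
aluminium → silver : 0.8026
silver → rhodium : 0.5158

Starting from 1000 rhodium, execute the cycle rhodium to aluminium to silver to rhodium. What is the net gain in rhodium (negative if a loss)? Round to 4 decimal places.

1.8342

1000 rhodium × 2.42 = 2420 aluminium
2420 aluminium × 0.8026 = 1942.292 silver
1942.292 silver × 0.5158 = 1001.8342136 rhodium
Net change: 1001.8342136 − 1000 = 1.8342136 rhodium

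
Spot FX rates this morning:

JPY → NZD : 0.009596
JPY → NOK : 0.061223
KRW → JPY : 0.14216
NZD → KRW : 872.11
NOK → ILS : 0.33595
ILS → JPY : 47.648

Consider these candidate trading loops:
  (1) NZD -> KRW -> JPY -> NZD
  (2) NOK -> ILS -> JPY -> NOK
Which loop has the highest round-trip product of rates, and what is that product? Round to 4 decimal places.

(1) 872.11 × 0.14216 × 0.009596 = 1.18970
(2) 0.33595 × 47.648 × 0.061223 = 0.98002
Highest is cycle (1) at 1.1897 (>1, arbitrage).

1.1897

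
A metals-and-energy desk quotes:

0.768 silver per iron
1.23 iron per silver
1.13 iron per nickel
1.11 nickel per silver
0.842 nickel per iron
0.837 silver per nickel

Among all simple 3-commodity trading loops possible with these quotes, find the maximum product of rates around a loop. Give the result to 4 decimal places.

0.9633

silver→nickel→iron→silver: 1.11 × 1.13 × 0.768 = 0.96330
silver→iron→nickel→silver: 1.23 × 0.842 × 0.837 = 0.86685
Maximum is silver→nickel→iron→silver at 0.9633; no arbitrage — every cycle loses value.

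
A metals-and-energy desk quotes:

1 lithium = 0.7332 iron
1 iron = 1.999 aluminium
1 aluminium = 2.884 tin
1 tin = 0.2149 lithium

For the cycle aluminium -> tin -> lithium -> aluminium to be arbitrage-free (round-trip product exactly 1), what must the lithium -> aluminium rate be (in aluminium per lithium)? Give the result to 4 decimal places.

1.6135

Known legs of the cycle: 2.884 × 0.2149 = 0.6197716
For no arbitrage the full-cycle product must be 1, so the missing rate is 1 / 0.6197716 ≈ 1.613498.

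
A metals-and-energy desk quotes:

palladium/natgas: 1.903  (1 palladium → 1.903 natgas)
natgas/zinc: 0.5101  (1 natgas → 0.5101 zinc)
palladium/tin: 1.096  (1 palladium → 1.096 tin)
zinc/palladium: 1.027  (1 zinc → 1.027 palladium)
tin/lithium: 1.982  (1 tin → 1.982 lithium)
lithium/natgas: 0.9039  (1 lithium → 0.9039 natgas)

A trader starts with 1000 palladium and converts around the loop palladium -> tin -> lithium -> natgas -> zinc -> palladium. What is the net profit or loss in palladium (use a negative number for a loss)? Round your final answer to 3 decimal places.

28.633

1000 palladium × 1.096 = 1096 tin
1096 tin × 1.982 = 2172.272 lithium
2172.272 lithium × 0.9039 = 1963.5166608 natgas
1963.5166608 natgas × 0.5101 = 1001.58984867408 zinc
1001.58984867408 zinc × 1.027 = 1028.63277458828016 palladium
Net change: 1028.63277458828016 − 1000 = 28.63277458828016 palladium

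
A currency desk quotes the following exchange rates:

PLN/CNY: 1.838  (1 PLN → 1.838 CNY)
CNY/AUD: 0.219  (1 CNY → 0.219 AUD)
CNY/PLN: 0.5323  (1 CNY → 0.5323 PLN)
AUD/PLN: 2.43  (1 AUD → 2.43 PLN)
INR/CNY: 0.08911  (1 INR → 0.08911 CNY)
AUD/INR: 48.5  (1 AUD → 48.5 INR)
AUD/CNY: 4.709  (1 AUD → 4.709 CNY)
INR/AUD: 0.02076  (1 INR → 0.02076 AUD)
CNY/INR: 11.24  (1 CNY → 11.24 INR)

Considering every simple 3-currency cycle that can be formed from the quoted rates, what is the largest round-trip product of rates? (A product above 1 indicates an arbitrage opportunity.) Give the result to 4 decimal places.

1.0988

INR→AUD→CNY→INR: 0.02076 × 4.709 × 11.24 = 1.09881
PLN→CNY→AUD→PLN: 1.838 × 0.219 × 2.43 = 0.97813
INR→CNY→AUD→INR: 0.08911 × 0.219 × 48.5 = 0.94648
Maximum is INR→AUD→CNY→INR at 1.0988; arbitrage exists.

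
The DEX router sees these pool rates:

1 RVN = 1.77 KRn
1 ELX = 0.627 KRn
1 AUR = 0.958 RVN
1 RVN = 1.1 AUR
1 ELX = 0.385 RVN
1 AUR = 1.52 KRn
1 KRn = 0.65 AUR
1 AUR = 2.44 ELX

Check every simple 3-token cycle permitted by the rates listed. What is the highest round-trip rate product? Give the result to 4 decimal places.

AUR→RVN→KRn→AUR: 0.958 × 1.77 × 0.65 = 1.10218
AUR→ELX→RVN→AUR: 2.44 × 0.385 × 1.1 = 1.03334
AUR→ELX→KRn→AUR: 2.44 × 0.627 × 0.65 = 0.99442
Maximum is AUR→RVN→KRn→AUR at 1.1022; arbitrage exists.

1.1022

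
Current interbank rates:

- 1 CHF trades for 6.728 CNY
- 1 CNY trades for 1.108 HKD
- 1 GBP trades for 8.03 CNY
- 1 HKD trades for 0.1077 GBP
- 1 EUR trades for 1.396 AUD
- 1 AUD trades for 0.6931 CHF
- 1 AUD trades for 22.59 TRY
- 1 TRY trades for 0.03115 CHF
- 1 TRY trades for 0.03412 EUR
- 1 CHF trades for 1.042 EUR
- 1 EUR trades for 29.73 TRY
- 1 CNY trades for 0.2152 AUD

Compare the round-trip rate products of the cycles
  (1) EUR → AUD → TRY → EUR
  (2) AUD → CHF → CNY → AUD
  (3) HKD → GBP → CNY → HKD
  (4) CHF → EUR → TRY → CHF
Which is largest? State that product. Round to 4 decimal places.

(1) 1.396 × 22.59 × 0.03412 = 1.07600
(2) 0.6931 × 6.728 × 0.2152 = 1.00352
(3) 0.1077 × 8.03 × 1.108 = 0.95823
(4) 1.042 × 29.73 × 0.03115 = 0.96499
Highest is cycle (1) at 1.0760 (>1, arbitrage).

1.0760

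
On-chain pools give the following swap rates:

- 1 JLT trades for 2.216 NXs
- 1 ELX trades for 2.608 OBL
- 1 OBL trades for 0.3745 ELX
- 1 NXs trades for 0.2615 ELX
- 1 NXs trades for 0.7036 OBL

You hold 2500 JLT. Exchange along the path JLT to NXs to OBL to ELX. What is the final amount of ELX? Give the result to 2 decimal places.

1459.78

2500 JLT × 2.216 = 5540 NXs
5540 NXs × 0.7036 = 3897.944 OBL
3897.944 OBL × 0.3745 = 1459.780028 ELX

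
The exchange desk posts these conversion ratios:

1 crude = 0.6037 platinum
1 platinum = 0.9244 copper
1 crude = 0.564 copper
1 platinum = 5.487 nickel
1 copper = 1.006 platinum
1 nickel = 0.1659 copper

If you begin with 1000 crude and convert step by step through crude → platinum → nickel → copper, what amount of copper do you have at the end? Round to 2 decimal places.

1000 crude × 0.6037 = 603.7 platinum
603.7 platinum × 5.487 = 3312.5019 nickel
3312.5019 nickel × 0.1659 = 549.54406521 copper

549.54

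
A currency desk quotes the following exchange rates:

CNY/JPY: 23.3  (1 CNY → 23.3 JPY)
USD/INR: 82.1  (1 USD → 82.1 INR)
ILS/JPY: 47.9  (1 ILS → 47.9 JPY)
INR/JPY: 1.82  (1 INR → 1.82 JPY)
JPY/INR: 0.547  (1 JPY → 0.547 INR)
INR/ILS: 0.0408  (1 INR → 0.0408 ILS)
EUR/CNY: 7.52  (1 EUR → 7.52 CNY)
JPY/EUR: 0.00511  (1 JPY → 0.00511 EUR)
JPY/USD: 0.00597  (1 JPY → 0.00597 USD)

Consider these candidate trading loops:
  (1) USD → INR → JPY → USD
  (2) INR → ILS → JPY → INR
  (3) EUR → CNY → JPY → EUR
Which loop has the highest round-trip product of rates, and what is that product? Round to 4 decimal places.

1.0690

(1) 82.1 × 1.82 × 0.00597 = 0.89205
(2) 0.0408 × 47.9 × 0.547 = 1.06901
(3) 7.52 × 23.3 × 0.00511 = 0.89535
Highest is cycle (2) at 1.0690 (>1, arbitrage).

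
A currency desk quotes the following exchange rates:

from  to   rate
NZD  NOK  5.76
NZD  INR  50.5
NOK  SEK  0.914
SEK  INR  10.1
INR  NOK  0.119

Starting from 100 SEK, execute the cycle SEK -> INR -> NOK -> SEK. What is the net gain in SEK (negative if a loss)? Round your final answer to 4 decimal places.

9.8537

100 SEK × 10.1 = 1010 INR
1010 INR × 0.119 = 120.19 NOK
120.19 NOK × 0.914 = 109.85366 SEK
Net change: 109.85366 − 100 = 9.85366 SEK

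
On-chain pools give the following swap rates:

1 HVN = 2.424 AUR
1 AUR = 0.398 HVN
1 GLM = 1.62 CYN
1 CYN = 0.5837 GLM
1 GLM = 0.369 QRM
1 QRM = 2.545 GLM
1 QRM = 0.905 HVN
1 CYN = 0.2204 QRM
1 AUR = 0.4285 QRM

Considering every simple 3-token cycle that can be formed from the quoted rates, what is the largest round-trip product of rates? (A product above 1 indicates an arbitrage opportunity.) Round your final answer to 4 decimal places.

HVN→AUR→QRM→HVN: 2.424 × 0.4285 × 0.905 = 0.94001
GLM→CYN→QRM→GLM: 1.62 × 0.2204 × 2.545 = 0.90869
Maximum is HVN→AUR→QRM→HVN at 0.9400; no arbitrage — every cycle loses value.

0.9400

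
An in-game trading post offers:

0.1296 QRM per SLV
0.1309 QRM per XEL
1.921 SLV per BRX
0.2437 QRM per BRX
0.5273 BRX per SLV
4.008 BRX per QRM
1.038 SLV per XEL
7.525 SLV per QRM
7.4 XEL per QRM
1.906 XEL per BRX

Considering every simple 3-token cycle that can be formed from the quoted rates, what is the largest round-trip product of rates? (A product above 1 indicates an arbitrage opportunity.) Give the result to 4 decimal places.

1.0432

BRX→XEL→SLV→BRX: 1.906 × 1.038 × 0.5273 = 1.04323
BRX→XEL→QRM→BRX: 1.906 × 0.1309 × 4.008 = 0.99998
BRX→SLV→QRM→BRX: 1.921 × 0.1296 × 4.008 = 0.99784
XEL→SLV→QRM→XEL: 1.038 × 0.1296 × 7.4 = 0.99548
BRX→QRM→SLV→BRX: 0.2437 × 7.525 × 0.5273 = 0.96699
Maximum is BRX→XEL→SLV→BRX at 1.0432; arbitrage exists.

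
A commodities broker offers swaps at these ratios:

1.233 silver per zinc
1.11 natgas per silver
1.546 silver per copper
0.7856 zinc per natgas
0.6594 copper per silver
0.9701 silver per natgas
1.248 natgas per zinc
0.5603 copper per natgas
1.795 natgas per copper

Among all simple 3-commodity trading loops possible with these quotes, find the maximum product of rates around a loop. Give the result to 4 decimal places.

natgas→silver→copper→natgas: 0.9701 × 0.6594 × 1.795 = 1.14823
natgas→zinc→silver→natgas: 0.7856 × 1.233 × 1.11 = 1.07520
natgas→copper→silver→natgas: 0.5603 × 1.546 × 1.11 = 0.96151
Maximum is natgas→silver→copper→natgas at 1.1482; arbitrage exists.

1.1482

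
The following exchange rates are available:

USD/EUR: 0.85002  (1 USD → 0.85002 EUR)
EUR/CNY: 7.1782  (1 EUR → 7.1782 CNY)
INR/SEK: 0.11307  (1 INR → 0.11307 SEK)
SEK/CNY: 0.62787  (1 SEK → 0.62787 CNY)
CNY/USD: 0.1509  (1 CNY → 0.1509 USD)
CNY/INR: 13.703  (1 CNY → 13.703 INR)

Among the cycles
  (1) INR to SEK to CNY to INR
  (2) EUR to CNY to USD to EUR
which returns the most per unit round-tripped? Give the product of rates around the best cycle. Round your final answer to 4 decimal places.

(1) 0.11307 × 0.62787 × 13.703 = 0.97282
(2) 7.1782 × 0.1509 × 0.85002 = 0.92073
Highest is cycle (1) at 0.9728 (≤1, no arbitrage).

0.9728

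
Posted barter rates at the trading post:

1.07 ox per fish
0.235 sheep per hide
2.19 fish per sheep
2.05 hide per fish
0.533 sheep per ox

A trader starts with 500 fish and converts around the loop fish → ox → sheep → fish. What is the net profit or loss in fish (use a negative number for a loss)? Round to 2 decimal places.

124.49

500 fish × 1.07 = 535 ox
535 ox × 0.533 = 285.155 sheep
285.155 sheep × 2.19 = 624.48945 fish
Net change: 624.48945 − 500 = 124.48945 fish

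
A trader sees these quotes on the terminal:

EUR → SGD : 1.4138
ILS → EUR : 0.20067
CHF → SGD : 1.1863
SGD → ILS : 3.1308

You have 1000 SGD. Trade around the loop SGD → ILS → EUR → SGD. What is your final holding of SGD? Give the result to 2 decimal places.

1000 SGD × 3.1308 = 3130.8 ILS
3130.8 ILS × 0.20067 = 628.257636 EUR
628.257636 EUR × 1.4138 = 888.2306457768 SGD

888.23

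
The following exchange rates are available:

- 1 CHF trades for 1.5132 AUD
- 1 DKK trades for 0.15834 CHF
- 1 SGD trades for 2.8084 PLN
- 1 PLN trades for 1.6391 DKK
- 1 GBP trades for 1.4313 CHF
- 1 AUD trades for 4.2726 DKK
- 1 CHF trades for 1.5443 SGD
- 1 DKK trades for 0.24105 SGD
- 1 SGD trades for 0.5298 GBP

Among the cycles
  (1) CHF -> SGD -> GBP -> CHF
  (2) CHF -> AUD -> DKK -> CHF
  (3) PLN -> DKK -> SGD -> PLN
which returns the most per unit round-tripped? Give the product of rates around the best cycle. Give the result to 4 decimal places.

1.1710

(1) 1.5443 × 0.5298 × 1.4313 = 1.17105
(2) 1.5132 × 4.2726 × 0.15834 = 1.02372
(3) 1.6391 × 0.24105 × 2.8084 = 1.10961
Highest is cycle (1) at 1.1710 (>1, arbitrage).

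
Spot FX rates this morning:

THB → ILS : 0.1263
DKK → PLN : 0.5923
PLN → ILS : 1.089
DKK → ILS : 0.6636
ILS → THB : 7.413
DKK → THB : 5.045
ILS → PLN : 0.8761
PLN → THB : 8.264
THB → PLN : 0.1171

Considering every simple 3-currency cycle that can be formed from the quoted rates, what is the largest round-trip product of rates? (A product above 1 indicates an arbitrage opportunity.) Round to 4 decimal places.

THB→PLN→ILS→THB: 0.1171 × 1.089 × 7.413 = 0.94532
THB→ILS→PLN→THB: 0.1263 × 0.8761 × 8.264 = 0.91442
Maximum is THB→PLN→ILS→THB at 0.9453; no arbitrage — every cycle loses value.

0.9453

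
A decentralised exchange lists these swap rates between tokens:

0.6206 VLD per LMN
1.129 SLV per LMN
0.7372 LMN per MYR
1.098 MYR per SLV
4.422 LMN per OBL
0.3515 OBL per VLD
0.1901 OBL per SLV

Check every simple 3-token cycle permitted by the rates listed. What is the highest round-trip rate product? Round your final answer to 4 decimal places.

LMN→VLD→OBL→LMN: 0.6206 × 0.3515 × 4.422 = 0.96462
LMN→SLV→OBL→LMN: 1.129 × 0.1901 × 4.422 = 0.94906
LMN→SLV→MYR→LMN: 1.129 × 1.098 × 0.7372 = 0.91386
Maximum is LMN→VLD→OBL→LMN at 0.9646; no arbitrage — every cycle loses value.

0.9646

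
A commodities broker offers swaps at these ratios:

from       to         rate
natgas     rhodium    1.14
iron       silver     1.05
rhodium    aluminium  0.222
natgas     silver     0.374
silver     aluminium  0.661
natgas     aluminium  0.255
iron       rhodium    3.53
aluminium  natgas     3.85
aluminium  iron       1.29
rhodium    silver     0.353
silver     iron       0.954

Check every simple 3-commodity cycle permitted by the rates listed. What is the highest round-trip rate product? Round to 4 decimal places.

rhodium→silver→iron→rhodium: 0.353 × 0.954 × 3.53 = 1.18877
rhodium→aluminium→iron→rhodium: 0.222 × 1.29 × 3.53 = 1.01092
rhodium→aluminium→natgas→rhodium: 0.222 × 3.85 × 1.14 = 0.97436
natgas→silver→aluminium→natgas: 0.374 × 0.661 × 3.85 = 0.95177
silver→aluminium→iron→silver: 0.661 × 1.29 × 1.05 = 0.89532
Maximum is rhodium→silver→iron→rhodium at 1.1888; arbitrage exists.

1.1888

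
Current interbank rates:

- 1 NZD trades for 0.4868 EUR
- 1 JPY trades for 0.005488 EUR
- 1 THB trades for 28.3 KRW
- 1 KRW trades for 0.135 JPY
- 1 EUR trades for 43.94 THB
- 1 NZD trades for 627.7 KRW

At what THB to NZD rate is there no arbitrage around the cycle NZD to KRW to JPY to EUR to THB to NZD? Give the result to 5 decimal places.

Known legs of the cycle: 627.7 × 0.135 × 0.005488 × 43.94 = 20.43431352144
For no arbitrage the full-cycle product must be 1, so the missing rate is 1 / 20.43431352144 ≈ 0.0489373.

0.04894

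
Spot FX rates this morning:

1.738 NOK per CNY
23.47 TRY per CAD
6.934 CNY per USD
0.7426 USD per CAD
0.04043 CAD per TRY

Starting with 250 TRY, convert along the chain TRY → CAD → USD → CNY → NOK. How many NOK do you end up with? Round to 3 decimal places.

90.455

250 TRY × 0.04043 = 10.1075 CAD
10.1075 CAD × 0.7426 = 7.5058295 USD
7.5058295 USD × 6.934 = 52.045421753 CNY
52.045421753 CNY × 1.738 = 90.454943006714 NOK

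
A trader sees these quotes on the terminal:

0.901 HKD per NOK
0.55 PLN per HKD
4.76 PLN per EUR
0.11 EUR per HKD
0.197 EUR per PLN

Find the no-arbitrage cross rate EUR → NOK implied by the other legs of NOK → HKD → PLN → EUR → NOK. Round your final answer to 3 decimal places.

10.243

Known legs of the cycle: 0.901 × 0.55 × 0.197 = 0.09762335
For no arbitrage the full-cycle product must be 1, so the missing rate is 1 / 0.09762335 ≈ 10.24345.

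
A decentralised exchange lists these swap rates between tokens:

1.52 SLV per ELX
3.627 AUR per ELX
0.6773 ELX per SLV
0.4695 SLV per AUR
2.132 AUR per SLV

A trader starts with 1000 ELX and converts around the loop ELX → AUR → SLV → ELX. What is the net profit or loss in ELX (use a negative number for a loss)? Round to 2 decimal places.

153.36

1000 ELX × 3.627 = 3627 AUR
3627 AUR × 0.4695 = 1702.8765 SLV
1702.8765 SLV × 0.6773 = 1153.35825345 ELX
Net change: 1153.35825345 − 1000 = 153.35825345 ELX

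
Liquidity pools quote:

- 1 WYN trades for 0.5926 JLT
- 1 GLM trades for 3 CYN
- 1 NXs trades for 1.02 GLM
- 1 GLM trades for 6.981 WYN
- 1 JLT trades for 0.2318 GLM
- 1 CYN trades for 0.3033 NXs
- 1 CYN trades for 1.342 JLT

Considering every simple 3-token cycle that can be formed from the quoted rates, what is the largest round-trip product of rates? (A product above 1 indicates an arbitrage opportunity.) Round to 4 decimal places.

0.9589

JLT→GLM→WYN→JLT: 0.2318 × 6.981 × 0.5926 = 0.95894
CYN→JLT→GLM→CYN: 1.342 × 0.2318 × 3 = 0.93323
CYN→NXs→GLM→CYN: 0.3033 × 1.02 × 3 = 0.92810
Maximum is JLT→GLM→WYN→JLT at 0.9589; no arbitrage — every cycle loses value.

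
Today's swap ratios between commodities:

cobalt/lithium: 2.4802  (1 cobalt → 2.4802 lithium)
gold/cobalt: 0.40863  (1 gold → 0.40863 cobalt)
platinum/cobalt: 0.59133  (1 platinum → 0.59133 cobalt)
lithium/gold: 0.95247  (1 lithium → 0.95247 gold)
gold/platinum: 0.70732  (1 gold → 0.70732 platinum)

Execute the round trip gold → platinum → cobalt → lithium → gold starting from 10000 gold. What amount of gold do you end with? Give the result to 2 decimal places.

10000 gold × 0.70732 = 7073.2 platinum
7073.2 platinum × 0.59133 = 4182.595356 cobalt
4182.595356 cobalt × 2.4802 = 10373.6730019512 lithium
10373.6730019512 lithium × 0.95247 = 9880.612324168459464 gold

9880.61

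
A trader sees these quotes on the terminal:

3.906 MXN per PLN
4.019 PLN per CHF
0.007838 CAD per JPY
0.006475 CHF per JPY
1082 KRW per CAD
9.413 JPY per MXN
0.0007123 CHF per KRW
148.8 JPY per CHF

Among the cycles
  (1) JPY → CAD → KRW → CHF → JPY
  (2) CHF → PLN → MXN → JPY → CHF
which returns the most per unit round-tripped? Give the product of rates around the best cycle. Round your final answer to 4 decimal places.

0.9568

(1) 0.007838 × 1082 × 0.0007123 × 148.8 = 0.89887
(2) 4.019 × 3.906 × 9.413 × 0.006475 = 0.95679
Highest is cycle (2) at 0.9568 (≤1, no arbitrage).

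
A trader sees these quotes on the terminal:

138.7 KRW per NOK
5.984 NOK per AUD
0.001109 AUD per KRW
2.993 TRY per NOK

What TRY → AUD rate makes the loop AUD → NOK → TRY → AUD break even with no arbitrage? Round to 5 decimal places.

Known legs of the cycle: 5.984 × 2.993 = 17.910112
For no arbitrage the full-cycle product must be 1, so the missing rate is 1 / 17.910112 ≈ 0.0558344.

0.05583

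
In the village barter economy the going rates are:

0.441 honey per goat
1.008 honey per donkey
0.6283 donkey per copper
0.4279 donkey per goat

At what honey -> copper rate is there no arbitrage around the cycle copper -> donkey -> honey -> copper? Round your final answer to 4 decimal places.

1.5790

Known legs of the cycle: 0.6283 × 1.008 = 0.6333264
For no arbitrage the full-cycle product must be 1, so the missing rate is 1 / 0.6333264 ≈ 1.578965.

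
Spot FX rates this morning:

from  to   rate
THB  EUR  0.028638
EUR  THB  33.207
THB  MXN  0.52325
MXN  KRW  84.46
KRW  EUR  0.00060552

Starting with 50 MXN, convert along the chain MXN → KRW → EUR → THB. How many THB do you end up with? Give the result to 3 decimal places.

84.914

50 MXN × 84.46 = 4223 KRW
4223 KRW × 0.00060552 = 2.55711096 EUR
2.55711096 EUR × 33.207 = 84.91398364872 THB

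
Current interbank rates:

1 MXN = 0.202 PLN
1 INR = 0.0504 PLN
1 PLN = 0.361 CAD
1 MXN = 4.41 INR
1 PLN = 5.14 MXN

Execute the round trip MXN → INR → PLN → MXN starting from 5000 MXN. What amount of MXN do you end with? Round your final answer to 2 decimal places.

5712.18

5000 MXN × 4.41 = 22050 INR
22050 INR × 0.0504 = 1111.32 PLN
1111.32 PLN × 5.14 = 5712.1848 MXN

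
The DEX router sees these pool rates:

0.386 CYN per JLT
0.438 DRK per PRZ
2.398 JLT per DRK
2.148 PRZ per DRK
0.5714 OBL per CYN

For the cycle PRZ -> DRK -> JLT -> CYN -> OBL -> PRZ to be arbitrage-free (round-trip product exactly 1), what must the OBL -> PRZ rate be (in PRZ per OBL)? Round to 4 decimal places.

4.3167

Known legs of the cycle: 0.438 × 2.398 × 0.386 × 0.5714 = 0.2316598815696
For no arbitrage the full-cycle product must be 1, so the missing rate is 1 / 0.2316598815696 ≈ 4.316673.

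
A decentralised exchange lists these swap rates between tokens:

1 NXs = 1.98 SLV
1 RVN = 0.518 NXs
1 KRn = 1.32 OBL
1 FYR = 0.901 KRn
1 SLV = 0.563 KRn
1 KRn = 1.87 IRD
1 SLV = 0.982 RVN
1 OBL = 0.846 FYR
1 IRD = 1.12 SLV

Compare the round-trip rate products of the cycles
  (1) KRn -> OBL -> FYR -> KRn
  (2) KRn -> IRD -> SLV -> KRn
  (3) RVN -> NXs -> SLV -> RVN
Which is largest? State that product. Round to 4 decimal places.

1.1791

(1) 1.32 × 0.846 × 0.901 = 1.00616
(2) 1.87 × 1.12 × 0.563 = 1.17915
(3) 0.518 × 1.98 × 0.982 = 1.00718
Highest is cycle (2) at 1.1791 (>1, arbitrage).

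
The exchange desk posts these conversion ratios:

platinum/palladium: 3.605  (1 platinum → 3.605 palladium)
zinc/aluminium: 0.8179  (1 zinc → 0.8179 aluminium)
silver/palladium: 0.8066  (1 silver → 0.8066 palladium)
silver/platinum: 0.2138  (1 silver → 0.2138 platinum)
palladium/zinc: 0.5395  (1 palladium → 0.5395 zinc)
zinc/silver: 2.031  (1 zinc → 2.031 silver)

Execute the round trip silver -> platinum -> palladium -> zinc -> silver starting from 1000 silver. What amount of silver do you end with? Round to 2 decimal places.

1000 silver × 0.2138 = 213.8 platinum
213.8 platinum × 3.605 = 770.749 palladium
770.749 palladium × 0.5395 = 415.8190855 zinc
415.8190855 zinc × 2.031 = 844.5285626505 silver

844.53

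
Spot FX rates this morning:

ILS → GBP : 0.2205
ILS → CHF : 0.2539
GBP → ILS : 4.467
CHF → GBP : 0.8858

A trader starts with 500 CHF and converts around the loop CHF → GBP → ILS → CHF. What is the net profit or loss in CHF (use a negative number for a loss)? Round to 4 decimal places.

2.3245

500 CHF × 0.8858 = 442.9 GBP
442.9 GBP × 4.467 = 1978.4343 ILS
1978.4343 ILS × 0.2539 = 502.32446877 CHF
Net change: 502.32446877 − 500 = 2.32446877 CHF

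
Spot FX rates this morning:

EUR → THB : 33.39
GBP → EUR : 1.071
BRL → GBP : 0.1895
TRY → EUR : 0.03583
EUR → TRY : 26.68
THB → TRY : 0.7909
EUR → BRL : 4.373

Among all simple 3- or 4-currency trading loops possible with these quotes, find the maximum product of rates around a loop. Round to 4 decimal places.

0.9462

THB→TRY→EUR→THB: 0.7909 × 0.03583 × 33.39 = 0.94620
GBP→EUR→BRL→GBP: 1.071 × 4.373 × 0.1895 = 0.88752
Maximum is THB→TRY→EUR→THB at 0.9462; no arbitrage — every cycle loses value.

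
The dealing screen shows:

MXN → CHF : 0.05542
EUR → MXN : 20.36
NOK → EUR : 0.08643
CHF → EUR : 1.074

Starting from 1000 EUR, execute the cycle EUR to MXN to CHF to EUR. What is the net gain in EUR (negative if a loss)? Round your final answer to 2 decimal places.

211.85

1000 EUR × 20.36 = 20360 MXN
20360 MXN × 0.05542 = 1128.3512 CHF
1128.3512 CHF × 1.074 = 1211.8491888 EUR
Net change: 1211.8491888 − 1000 = 211.8491888 EUR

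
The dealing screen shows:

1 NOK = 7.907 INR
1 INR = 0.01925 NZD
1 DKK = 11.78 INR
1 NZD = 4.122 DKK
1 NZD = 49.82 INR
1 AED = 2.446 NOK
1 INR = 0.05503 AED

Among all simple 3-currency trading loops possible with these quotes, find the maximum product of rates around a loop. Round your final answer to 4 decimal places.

AED→NOK→INR→AED: 2.446 × 7.907 × 0.05503 = 1.06431
DKK→INR→NZD→DKK: 11.78 × 0.01925 × 4.122 = 0.93473
Maximum is AED→NOK→INR→AED at 1.0643; arbitrage exists.

1.0643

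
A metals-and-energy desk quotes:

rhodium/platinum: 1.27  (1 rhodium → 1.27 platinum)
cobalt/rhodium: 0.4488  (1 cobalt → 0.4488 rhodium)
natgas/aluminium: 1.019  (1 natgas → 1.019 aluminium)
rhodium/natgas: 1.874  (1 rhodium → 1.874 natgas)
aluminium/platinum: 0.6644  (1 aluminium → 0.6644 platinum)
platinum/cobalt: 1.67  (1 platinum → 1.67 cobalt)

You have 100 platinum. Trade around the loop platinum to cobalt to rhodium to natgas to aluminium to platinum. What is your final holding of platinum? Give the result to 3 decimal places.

100 platinum × 1.67 = 167 cobalt
167 cobalt × 0.4488 = 74.9496 rhodium
74.9496 rhodium × 1.874 = 140.4555504 natgas
140.4555504 natgas × 1.019 = 143.1242058576 aluminium
143.1242058576 aluminium × 0.6644 = 95.09172237178944 platinum

95.092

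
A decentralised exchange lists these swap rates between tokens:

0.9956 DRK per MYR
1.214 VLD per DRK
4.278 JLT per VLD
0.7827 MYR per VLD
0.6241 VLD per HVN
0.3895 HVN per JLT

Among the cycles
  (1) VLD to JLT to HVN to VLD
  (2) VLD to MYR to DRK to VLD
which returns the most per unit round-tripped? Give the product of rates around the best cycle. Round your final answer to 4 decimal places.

1.0399

(1) 4.278 × 0.3895 × 0.6241 = 1.03993
(2) 0.7827 × 0.9956 × 1.214 = 0.94602
Highest is cycle (1) at 1.0399 (>1, arbitrage).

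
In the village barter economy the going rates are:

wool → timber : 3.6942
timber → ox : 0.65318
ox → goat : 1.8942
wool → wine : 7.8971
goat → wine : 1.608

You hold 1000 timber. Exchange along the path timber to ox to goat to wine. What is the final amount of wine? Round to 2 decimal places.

1989.50

1000 timber × 0.65318 = 653.18 ox
653.18 ox × 1.8942 = 1237.253556 goat
1237.253556 goat × 1.608 = 1989.503718048 wine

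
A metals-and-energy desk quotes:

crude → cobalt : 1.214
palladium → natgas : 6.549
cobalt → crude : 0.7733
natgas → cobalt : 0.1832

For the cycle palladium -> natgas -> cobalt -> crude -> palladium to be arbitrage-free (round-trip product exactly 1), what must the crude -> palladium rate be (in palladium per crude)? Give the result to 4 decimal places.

1.0778

Known legs of the cycle: 6.549 × 0.1832 × 0.7733 = 0.92778739944
For no arbitrage the full-cycle product must be 1, so the missing rate is 1 / 0.92778739944 ≈ 1.077833.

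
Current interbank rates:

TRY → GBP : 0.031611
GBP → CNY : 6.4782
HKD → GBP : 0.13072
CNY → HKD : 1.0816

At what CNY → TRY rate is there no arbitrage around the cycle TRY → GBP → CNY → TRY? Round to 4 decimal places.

Known legs of the cycle: 0.031611 × 6.4782 = 0.2047823802
For no arbitrage the full-cycle product must be 1, so the missing rate is 1 / 0.2047823802 ≈ 4.883233.

4.8832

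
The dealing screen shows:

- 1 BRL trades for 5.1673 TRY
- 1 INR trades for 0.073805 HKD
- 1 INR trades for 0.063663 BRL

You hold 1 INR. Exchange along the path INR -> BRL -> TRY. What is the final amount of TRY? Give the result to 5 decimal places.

0.32897

1 INR × 0.063663 = 0.063663 BRL
0.063663 BRL × 5.1673 = 0.3289658199 TRY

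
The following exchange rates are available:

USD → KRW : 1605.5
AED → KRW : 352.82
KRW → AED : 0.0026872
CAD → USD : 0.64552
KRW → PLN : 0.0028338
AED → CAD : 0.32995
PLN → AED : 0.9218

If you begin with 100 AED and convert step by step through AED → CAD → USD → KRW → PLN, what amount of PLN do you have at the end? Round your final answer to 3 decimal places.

100 AED × 0.32995 = 32.995 CAD
32.995 CAD × 0.64552 = 21.2989324 USD
21.2989324 USD × 1605.5 = 34195.4359682 KRW
34195.4359682 KRW × 0.0028338 = 96.90302644668516 PLN

96.903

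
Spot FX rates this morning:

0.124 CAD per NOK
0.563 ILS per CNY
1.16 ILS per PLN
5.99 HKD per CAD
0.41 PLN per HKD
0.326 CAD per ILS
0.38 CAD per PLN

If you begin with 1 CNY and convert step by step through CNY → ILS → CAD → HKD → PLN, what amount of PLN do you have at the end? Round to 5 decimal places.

0.45075

1 CNY × 0.563 = 0.563 ILS
0.563 ILS × 0.326 = 0.183538 CAD
0.183538 CAD × 5.99 = 1.09939262 HKD
1.09939262 HKD × 0.41 = 0.4507509742 PLN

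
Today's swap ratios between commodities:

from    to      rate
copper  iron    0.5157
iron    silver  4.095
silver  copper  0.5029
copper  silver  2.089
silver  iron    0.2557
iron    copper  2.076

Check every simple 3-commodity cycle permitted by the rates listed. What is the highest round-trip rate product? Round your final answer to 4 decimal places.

iron→copper→silver→iron: 2.076 × 2.089 × 0.2557 = 1.10891
iron→silver→copper→iron: 4.095 × 0.5029 × 0.5157 = 1.06202
Maximum is iron→copper→silver→iron at 1.1089; arbitrage exists.

1.1089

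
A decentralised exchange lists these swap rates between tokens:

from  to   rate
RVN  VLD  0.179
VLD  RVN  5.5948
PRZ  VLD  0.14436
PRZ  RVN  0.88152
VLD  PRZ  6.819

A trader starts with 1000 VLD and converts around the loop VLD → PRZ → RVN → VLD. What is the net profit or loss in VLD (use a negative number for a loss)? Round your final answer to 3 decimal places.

1000 VLD × 6.819 = 6819 PRZ
6819 PRZ × 0.88152 = 6011.08488 RVN
6011.08488 RVN × 0.179 = 1075.98419352 VLD
Net change: 1075.98419352 − 1000 = 75.98419352 VLD

75.984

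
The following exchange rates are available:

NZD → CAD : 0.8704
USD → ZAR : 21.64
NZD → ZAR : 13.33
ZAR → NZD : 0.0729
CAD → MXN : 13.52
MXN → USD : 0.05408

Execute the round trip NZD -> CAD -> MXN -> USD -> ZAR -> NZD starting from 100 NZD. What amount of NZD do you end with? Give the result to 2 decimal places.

100 NZD × 0.8704 = 87.04 CAD
87.04 CAD × 13.52 = 1176.7808 MXN
1176.7808 MXN × 0.05408 = 63.640305664 USD
63.640305664 USD × 21.64 = 1377.17621456896 ZAR
1377.17621456896 ZAR × 0.0729 = 100.396146042077184 NZD

100.40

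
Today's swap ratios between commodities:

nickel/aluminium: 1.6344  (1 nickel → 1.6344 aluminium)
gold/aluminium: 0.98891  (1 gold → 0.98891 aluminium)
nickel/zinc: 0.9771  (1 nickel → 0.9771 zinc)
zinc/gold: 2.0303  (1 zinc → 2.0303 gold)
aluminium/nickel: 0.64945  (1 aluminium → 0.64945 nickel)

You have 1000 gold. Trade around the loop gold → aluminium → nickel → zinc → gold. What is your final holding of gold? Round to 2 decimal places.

1274.09

1000 gold × 0.98891 = 988.91 aluminium
988.91 aluminium × 0.64945 = 642.2475995 nickel
642.2475995 nickel × 0.9771 = 627.54012947145 zinc
627.54012947145 zinc × 2.0303 = 1274.094724865884935 gold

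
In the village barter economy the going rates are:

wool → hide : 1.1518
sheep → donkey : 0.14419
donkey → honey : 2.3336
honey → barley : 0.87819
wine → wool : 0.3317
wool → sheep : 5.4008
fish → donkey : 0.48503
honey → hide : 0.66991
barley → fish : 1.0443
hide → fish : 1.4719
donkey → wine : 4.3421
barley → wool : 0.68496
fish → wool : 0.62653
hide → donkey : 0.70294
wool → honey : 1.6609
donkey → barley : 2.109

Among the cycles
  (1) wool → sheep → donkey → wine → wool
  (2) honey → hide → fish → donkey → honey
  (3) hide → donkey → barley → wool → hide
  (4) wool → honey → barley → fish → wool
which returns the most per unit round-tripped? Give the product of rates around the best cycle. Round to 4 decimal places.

1.1696

(1) 5.4008 × 0.14419 × 4.3421 × 0.3317 = 1.12160
(2) 0.66991 × 1.4719 × 0.48503 × 2.3336 = 1.11607
(3) 0.70294 × 2.109 × 0.68496 × 1.1518 = 1.16960
(4) 1.6609 × 0.87819 × 1.0443 × 0.62653 = 0.95433
Highest is cycle (3) at 1.1696 (>1, arbitrage).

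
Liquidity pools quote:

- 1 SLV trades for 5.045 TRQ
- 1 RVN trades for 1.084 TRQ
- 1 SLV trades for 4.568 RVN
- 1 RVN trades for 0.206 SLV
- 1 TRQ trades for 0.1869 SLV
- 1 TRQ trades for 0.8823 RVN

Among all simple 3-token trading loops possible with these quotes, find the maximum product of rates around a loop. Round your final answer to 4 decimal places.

TRQ→SLV→RVN→TRQ: 0.1869 × 4.568 × 1.084 = 0.92547
TRQ→RVN→SLV→TRQ: 0.8823 × 0.206 × 5.045 = 0.91695
Maximum is TRQ→SLV→RVN→TRQ at 0.9255; no arbitrage — every cycle loses value.

0.9255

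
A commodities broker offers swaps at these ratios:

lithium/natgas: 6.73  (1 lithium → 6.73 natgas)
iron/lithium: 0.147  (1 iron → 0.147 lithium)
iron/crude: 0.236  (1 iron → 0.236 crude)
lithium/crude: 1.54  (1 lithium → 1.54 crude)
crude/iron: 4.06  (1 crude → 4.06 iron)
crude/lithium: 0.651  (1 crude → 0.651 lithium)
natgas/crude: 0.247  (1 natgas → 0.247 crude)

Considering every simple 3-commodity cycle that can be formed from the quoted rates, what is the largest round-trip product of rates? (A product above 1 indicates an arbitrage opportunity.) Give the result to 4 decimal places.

1.0822

crude→lithium→natgas→crude: 0.651 × 6.73 × 0.247 = 1.08216
iron→lithium→crude→iron: 0.147 × 1.54 × 4.06 = 0.91910
Maximum is crude→lithium→natgas→crude at 1.0822; arbitrage exists.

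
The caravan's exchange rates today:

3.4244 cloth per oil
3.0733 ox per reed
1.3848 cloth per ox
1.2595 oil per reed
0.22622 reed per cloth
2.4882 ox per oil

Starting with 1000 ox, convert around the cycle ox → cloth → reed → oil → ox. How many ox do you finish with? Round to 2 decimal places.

981.75

1000 ox × 1.3848 = 1384.8 cloth
1384.8 cloth × 0.22622 = 313.269456 reed
313.269456 reed × 1.2595 = 394.562879832 oil
394.562879832 oil × 2.4882 = 981.7513575979824 ox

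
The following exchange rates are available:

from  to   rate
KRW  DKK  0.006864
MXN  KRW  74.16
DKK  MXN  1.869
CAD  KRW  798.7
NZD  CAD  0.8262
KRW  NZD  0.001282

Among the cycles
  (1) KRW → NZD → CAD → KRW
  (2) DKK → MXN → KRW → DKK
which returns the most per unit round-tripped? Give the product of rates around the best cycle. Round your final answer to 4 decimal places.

(1) 0.001282 × 0.8262 × 798.7 = 0.84597
(2) 1.869 × 74.16 × 0.006864 = 0.95138
Highest is cycle (2) at 0.9514 (≤1, no arbitrage).

0.9514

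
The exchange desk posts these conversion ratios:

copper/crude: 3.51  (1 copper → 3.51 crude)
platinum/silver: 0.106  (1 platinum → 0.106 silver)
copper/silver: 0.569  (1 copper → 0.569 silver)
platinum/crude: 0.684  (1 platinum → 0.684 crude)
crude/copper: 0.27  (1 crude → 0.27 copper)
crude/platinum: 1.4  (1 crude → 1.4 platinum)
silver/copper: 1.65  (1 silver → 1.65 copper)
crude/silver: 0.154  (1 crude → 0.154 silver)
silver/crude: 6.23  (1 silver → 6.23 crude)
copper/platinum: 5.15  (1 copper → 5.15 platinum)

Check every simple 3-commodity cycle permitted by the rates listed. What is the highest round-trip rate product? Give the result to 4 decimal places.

silver→crude→copper→silver: 6.23 × 0.27 × 0.569 = 0.95711
copper→platinum→crude→copper: 5.15 × 0.684 × 0.27 = 0.95110
silver→crude→platinum→silver: 6.23 × 1.4 × 0.106 = 0.92453
silver→copper→platinum→silver: 1.65 × 5.15 × 0.106 = 0.90074
silver→copper→crude→silver: 1.65 × 3.51 × 0.154 = 0.89189
Maximum is silver→crude→copper→silver at 0.9571; no arbitrage — every cycle loses value.

0.9571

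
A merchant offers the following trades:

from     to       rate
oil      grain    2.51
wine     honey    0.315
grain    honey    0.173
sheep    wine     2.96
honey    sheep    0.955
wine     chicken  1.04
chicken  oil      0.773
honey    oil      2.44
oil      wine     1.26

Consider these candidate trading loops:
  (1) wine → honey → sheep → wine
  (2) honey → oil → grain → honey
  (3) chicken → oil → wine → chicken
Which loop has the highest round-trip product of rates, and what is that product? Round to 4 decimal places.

1.0595

(1) 0.315 × 0.955 × 2.96 = 0.89044
(2) 2.44 × 2.51 × 0.173 = 1.05952
(3) 0.773 × 1.26 × 1.04 = 1.01294
Highest is cycle (2) at 1.0595 (>1, arbitrage).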